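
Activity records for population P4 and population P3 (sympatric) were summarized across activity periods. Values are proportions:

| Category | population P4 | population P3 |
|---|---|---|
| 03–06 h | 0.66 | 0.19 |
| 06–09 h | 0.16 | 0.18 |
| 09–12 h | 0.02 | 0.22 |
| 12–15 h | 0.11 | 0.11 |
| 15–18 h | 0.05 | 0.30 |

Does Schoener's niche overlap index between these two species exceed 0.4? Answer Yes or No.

Yes

Σ|p₁ᵢ − p₂ᵢ| = 0.47 + 0.02 + 0.20 + 0.00 + 0.25 = 0.94
D = 1 − ½ × 0.94 = 1 − 0.470 = 0.5300
D = 0.5300 > 0.4 → Yes.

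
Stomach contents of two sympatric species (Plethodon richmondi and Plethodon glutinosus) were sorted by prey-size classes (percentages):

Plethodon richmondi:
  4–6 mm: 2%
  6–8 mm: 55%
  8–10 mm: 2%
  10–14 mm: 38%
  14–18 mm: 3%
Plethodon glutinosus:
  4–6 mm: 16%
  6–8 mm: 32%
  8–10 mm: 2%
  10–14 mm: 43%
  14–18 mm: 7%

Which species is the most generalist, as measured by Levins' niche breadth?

Convert percentages to proportions (divide by 100).
Σp_richᵢ² = 0.02² + 0.55² + 0.02² + 0.38² + 0.03² = 0.0004 + 0.3025 + 0.0004 + 0.1444 + 0.0009 = 0.4486
B_rich = 1 / 0.4486 = 2.2292
Σp_glutᵢ² = 0.16² + 0.32² + 0.02² + 0.43² + 0.07² = 0.0256 + 0.1024 + 0.0004 + 0.1849 + 0.0049 = 0.3182
B_glut = 1 / 0.3182 = 3.1427
Highest B → broadest niche (most generalist): Plethodon glutinosus (B = 3.14).

Plethodon glutinosus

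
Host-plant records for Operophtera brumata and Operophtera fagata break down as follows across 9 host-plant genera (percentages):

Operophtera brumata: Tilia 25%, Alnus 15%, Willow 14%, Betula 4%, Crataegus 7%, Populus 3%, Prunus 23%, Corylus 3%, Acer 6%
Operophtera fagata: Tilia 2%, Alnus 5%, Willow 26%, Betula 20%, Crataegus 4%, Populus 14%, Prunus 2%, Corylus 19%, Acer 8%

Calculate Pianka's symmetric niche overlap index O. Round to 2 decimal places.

Convert percentages to proportions (divide by 100).
Σ p₁ᵢp₂ᵢ = 0.0050 + 0.0075 + 0.0364 + 0.0080 + 0.0028 + 0.0042 + 0.0046 + 0.0057 + 0.0048 = 0.0790
Σp_1ᵢ² = 0.25² + 0.15² + 0.14² + 0.04² + 0.07² + 0.03² + 0.23² + 0.03² + 0.06² = 0.0625 + 0.0225 + 0.0196 + 0.0016 + 0.0049 + 0.0009 + 0.0529 + 0.0009 + 0.0036 = 0.1694
Σp_2ᵢ² = 0.02² + 0.05² + 0.26² + 0.20² + 0.04² + 0.14² + 0.02² + 0.19² + 0.08² = 0.0004 + 0.0025 + 0.0676 + 0.0400 + 0.0016 + 0.0196 + 0.0004 + 0.0361 + 0.0064 = 0.1746
O = 0.0790 / √(0.1694 × 0.1746) = 0.0790 / 0.17198 = 0.4594

0.46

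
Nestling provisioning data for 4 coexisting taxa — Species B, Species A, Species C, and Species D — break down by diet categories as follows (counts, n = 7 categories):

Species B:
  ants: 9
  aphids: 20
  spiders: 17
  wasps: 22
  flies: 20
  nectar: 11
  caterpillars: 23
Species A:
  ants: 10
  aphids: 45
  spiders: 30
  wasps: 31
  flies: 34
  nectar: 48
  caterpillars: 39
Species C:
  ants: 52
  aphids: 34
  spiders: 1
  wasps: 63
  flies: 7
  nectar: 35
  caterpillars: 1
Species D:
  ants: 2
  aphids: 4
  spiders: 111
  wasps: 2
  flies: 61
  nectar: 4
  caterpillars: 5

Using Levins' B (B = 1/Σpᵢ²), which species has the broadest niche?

Proportions for Species B (n=122): 9/122=0.0738, 20/122=0.1639, 17/122=0.1393, 22/122=0.1803, 20/122=0.1639, 11/122=0.0902, 23/122=0.1885
Proportions for Species A (n=237): 10/237=0.0422, 45/237=0.1899, 30/237=0.1266, 31/237=0.1308, 34/237=0.1435, 48/237=0.2025, 39/237=0.1646
Proportions for Species C (n=193): 52/193=0.2694, 34/193=0.1762, 1/193=0.0052, 63/193=0.3264, 7/193=0.0363, 35/193=0.1813, 1/193=0.0052
Proportions for Species D (n=189): 2/189=0.0106, 4/189=0.0212, 111/189=0.5873, 2/189=0.0106, 61/189=0.3228, 4/189=0.0212, 5/189=0.0265
Σp_Bᵢ² = 0.0738² + 0.1639² + 0.1393² + 0.1803² + 0.1639² + 0.0902² + 0.1885² = 0.005446 + 0.026863 + 0.019404 + 0.032508 + 0.026863 + 0.008136 + 0.035532 = 0.154752
B_B = 1 / 0.154752 = 6.4620
Σp_Aᵢ² = 0.0422² + 0.1899² + 0.1266² + 0.1308² + 0.1435² + 0.2025² + 0.1646² = 0.001781 + 0.036062 + 0.016028 + 0.017109 + 0.020592 + 0.041006 + 0.027093 = 0.159671
B_A = 1 / 0.159671 = 6.2629
Σp_Cᵢ² = 0.2694² + 0.1762² + 0.0052² + 0.3264² + 0.0363² + 0.1813² + 0.0052² = 0.072576 + 0.031046 + 0.000027 + 0.106537 + 0.001318 + 0.032870 + 0.000027 = 0.244401
B_C = 1 / 0.244401 = 4.0916
Σp_Dᵢ² = 0.0106² + 0.0212² + 0.5873² + 0.0106² + 0.3228² + 0.0212² + 0.0265² = 0.000112 + 0.000449 + 0.344921 + 0.000112 + 0.104200 + 0.000449 + 0.000702 = 0.450945
B_D = 1 / 0.450945 = 2.2176
Highest B → broadest niche (most generalist): Species B (B = 6.46).

Species B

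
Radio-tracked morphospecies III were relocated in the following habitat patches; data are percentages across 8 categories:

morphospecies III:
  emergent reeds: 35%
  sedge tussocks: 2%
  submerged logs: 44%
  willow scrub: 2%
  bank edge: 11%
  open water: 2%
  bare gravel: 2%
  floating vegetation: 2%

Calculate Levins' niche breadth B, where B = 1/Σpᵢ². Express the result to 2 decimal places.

3.03

Convert percentages to proportions (divide by 100).
Σpᵢ² = 0.35² + 0.02² + 0.44² + 0.02² + 0.11² + 0.02² + 0.02² + 0.02² = 0.1225 + 0.0004 + 0.1936 + 0.0004 + 0.0121 + 0.0004 + 0.0004 + 0.0004 = 0.3302
B = 1 / 0.3302 = 3.0285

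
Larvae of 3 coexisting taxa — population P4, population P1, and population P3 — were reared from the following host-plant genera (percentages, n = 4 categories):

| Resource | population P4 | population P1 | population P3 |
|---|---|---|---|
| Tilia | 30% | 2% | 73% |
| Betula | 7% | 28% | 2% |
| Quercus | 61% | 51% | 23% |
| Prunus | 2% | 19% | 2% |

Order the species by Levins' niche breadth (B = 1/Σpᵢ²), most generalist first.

Convert percentages to proportions (divide by 100).
Σp_P4ᵢ² = 0.30² + 0.07² + 0.61² + 0.02² = 0.0900 + 0.0049 + 0.3721 + 0.0004 = 0.4674
B_P4 = 1 / 0.4674 = 2.1395
Σp_P1ᵢ² = 0.02² + 0.28² + 0.51² + 0.19² = 0.0004 + 0.0784 + 0.2601 + 0.0361 = 0.3750
B_P1 = 1 / 0.3750 = 2.6667
Σp_P3ᵢ² = 0.73² + 0.02² + 0.23² + 0.02² = 0.5329 + 0.0004 + 0.0529 + 0.0004 = 0.5866
B_P3 = 1 / 0.5866 = 1.7047
Ranking by B (broadest → narrowest): population P1 (2.67) > population P4 (2.14) > population P3 (1.70)

population P1 > population P4 > population P3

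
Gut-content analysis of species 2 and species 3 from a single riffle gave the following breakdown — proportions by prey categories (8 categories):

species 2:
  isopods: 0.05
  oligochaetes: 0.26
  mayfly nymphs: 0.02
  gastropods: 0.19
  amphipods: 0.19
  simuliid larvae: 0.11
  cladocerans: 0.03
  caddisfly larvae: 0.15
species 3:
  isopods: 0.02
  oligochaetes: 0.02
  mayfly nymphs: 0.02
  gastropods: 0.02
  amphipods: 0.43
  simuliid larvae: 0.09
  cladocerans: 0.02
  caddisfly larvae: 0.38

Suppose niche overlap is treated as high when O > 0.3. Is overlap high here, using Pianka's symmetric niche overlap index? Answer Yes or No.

Yes

Σ p₁ᵢp₂ᵢ = 0.0010 + 0.0052 + 0.0004 + 0.0038 + 0.0817 + 0.0099 + 0.0006 + 0.0570 = 0.1596
Σp_1ᵢ² = 0.05² + 0.26² + 0.02² + 0.19² + 0.19² + 0.11² + 0.03² + 0.15² = 0.0025 + 0.0676 + 0.0004 + 0.0361 + 0.0361 + 0.0121 + 0.0009 + 0.0225 = 0.1782
Σp_2ᵢ² = 0.02² + 0.02² + 0.02² + 0.02² + 0.43² + 0.09² + 0.02² + 0.38² = 0.0004 + 0.0004 + 0.0004 + 0.0004 + 0.1849 + 0.0081 + 0.0004 + 0.1444 = 0.3394
O = 0.1596 / √(0.1782 × 0.3394) = 0.1596 / 0.24593 = 0.6490
O = 0.6490 > 0.3 → Yes.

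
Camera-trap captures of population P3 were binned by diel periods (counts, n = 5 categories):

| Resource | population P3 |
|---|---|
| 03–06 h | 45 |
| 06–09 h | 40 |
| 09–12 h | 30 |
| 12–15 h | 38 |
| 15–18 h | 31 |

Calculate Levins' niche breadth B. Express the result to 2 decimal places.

Proportions for population P3 (n=184): 45/184=0.2446, 40/184=0.2174, 30/184=0.1630, 38/184=0.2065, 31/184=0.1685
Σpᵢ² = 0.2446² + 0.2174² + 0.1630² + 0.2065² + 0.1685² = 0.059829 + 0.047263 + 0.026569 + 0.042642 + 0.028392 = 0.204695
B = 1 / 0.204695 = 4.8853

4.89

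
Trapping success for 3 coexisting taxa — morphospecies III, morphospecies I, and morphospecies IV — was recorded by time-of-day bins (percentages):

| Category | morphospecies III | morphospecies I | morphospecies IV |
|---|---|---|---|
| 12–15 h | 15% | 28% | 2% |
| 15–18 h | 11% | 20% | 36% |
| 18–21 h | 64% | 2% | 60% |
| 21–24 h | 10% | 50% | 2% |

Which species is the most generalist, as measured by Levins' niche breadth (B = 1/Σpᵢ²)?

morphospecies I

Convert percentages to proportions (divide by 100).
Σp_IIIᵢ² = 0.15² + 0.11² + 0.64² + 0.10² = 0.0225 + 0.0121 + 0.4096 + 0.0100 = 0.4542
B_III = 1 / 0.4542 = 2.2017
Σp_Iᵢ² = 0.28² + 0.20² + 0.02² + 0.50² = 0.0784 + 0.0400 + 0.0004 + 0.2500 = 0.3688
B_I = 1 / 0.3688 = 2.7115
Σp_IVᵢ² = 0.02² + 0.36² + 0.60² + 0.02² = 0.0004 + 0.1296 + 0.3600 + 0.0004 = 0.4904
B_IV = 1 / 0.4904 = 2.0392
Highest B → broadest niche (most generalist): morphospecies I (B = 2.71).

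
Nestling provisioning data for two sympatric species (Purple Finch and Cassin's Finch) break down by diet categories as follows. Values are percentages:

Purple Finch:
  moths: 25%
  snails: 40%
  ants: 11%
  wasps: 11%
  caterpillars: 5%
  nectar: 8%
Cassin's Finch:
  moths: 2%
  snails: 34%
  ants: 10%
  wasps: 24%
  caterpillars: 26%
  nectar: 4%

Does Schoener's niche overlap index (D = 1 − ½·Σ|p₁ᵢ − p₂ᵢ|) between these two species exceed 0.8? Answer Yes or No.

Convert percentages to proportions (divide by 100).
Σ|p₁ᵢ − p₂ᵢ| = 0.23 + 0.06 + 0.01 + 0.13 + 0.21 + 0.04 = 0.68
D = 1 − ½ × 0.68 = 1 − 0.340 = 0.6600
D = 0.6600 < 0.8 → No.

No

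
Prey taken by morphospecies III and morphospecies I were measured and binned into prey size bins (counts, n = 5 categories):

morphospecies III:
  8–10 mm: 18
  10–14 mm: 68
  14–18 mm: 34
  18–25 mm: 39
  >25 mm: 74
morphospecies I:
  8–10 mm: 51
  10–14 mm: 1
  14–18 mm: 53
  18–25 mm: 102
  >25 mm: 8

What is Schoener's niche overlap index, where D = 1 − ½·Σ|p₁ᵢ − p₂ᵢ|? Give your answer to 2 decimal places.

0.43

Proportions for morphospecies III (n=233): 18/233=0.0773, 68/233=0.2918, 34/233=0.1459, 39/233=0.1674, 74/233=0.3176
Proportions for morphospecies I (n=215): 51/215=0.2372, 1/215=0.0047, 53/215=0.2465, 102/215=0.4744, 8/215=0.0372
Σ|p₁ᵢ − p₂ᵢ| = 0.1599 + 0.2871 + 0.1006 + 0.3070 + 0.2804 = 1.1350
D = 1 − ½ × 1.1350 = 1 − 0.56750 = 0.43250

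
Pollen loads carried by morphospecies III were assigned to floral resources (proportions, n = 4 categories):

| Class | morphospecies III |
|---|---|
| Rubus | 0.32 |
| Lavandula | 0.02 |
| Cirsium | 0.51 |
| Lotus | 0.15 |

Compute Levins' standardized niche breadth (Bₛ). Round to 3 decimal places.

0.532

Σpᵢ² = 0.32² + 0.02² + 0.51² + 0.15² = 0.1024 + 0.0004 + 0.2601 + 0.0225 = 0.3854
B = 1 / 0.3854 = 2.59471
Bₛ = (B − 1)/(n − 1) = (2.59471 − 1)/(4 − 1) = 1.59471/3 = 0.53157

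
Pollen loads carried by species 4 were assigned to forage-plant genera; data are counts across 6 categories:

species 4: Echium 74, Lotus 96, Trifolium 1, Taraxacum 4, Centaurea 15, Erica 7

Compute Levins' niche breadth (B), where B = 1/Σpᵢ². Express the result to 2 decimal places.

Proportions for species 4 (n=197): 74/197=0.3756, 96/197=0.4873, 1/197=0.0051, 4/197=0.0203, 15/197=0.0761, 7/197=0.0355
Σpᵢ² = 0.3756² + 0.4873² + 0.0051² + 0.0203² + 0.0761² + 0.0355² = 0.141075 + 0.237461 + 0.000026 + 0.000412 + 0.005791 + 0.001260 = 0.386025
B = 1 / 0.386025 = 2.5905

2.59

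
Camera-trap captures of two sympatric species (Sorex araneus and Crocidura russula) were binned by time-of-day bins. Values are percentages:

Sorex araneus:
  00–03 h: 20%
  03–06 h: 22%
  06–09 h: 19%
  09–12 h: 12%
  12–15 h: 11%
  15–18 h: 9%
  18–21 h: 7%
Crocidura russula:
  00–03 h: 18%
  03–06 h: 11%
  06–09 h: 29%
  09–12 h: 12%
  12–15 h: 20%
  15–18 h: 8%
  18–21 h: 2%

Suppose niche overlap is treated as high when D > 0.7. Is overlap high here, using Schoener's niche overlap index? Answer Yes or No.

Yes

Convert percentages to proportions (divide by 100).
Σ|p₁ᵢ − p₂ᵢ| = 0.02 + 0.11 + 0.10 + 0.00 + 0.09 + 0.01 + 0.05 = 0.38
D = 1 − ½ × 0.38 = 1 − 0.190 = 0.8100
D = 0.8100 > 0.7 → Yes.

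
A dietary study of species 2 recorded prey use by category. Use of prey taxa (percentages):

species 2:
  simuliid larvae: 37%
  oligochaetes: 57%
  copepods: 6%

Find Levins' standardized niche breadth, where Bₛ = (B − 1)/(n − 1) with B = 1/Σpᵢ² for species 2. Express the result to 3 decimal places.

Convert percentages to proportions (divide by 100).
Σpᵢ² = 0.37² + 0.57² + 0.06² = 0.1369 + 0.3249 + 0.0036 = 0.4654
B = 1 / 0.4654 = 2.14869
Bₛ = (B − 1)/(n − 1) = (2.14869 − 1)/(3 − 1) = 1.14869/2 = 0.57435

0.574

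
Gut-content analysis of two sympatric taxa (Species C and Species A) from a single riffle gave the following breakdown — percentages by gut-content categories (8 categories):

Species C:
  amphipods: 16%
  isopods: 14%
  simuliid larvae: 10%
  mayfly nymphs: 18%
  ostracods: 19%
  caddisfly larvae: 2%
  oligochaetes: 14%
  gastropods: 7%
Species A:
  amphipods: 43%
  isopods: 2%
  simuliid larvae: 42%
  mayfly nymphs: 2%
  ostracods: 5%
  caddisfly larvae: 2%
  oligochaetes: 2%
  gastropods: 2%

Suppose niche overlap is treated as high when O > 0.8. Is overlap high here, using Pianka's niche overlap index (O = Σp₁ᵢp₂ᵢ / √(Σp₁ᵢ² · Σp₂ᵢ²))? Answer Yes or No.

No

Convert percentages to proportions (divide by 100).
Σ p₁ᵢp₂ᵢ = 0.0688 + 0.0028 + 0.0420 + 0.0036 + 0.0095 + 0.0004 + 0.0028 + 0.0014 = 0.1313
Σp_1ᵢ² = 0.16² + 0.14² + 0.10² + 0.18² + 0.19² + 0.02² + 0.14² + 0.07² = 0.0256 + 0.0196 + 0.0100 + 0.0324 + 0.0361 + 0.0004 + 0.0196 + 0.0049 = 0.1486
Σp_2ᵢ² = 0.43² + 0.02² + 0.42² + 0.02² + 0.05² + 0.02² + 0.02² + 0.02² = 0.1849 + 0.0004 + 0.1764 + 0.0004 + 0.0025 + 0.0004 + 0.0004 + 0.0004 = 0.3658
O = 0.1313 / √(0.1486 × 0.3658) = 0.1313 / 0.23315 = 0.5632
O = 0.5632 < 0.8 → No.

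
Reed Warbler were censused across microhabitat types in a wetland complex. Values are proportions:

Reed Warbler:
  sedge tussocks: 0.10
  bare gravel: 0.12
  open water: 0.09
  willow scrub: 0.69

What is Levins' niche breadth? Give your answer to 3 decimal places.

1.966

Σpᵢ² = 0.10² + 0.12² + 0.09² + 0.69² = 0.0100 + 0.0144 + 0.0081 + 0.4761 = 0.5086
B = 1 / 0.5086 = 1.96618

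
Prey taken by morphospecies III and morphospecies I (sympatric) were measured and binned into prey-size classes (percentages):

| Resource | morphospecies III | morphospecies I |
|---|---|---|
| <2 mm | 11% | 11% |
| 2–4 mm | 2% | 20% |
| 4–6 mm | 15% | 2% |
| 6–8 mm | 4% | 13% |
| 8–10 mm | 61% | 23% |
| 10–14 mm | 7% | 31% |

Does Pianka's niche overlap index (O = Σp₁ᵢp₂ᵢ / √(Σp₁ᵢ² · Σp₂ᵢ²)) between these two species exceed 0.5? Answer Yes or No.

Convert percentages to proportions (divide by 100).
Σ p₁ᵢp₂ᵢ = 0.0121 + 0.0040 + 0.0030 + 0.0052 + 0.1403 + 0.0217 = 0.1863
Σp_1ᵢ² = 0.11² + 0.02² + 0.15² + 0.04² + 0.61² + 0.07² = 0.0121 + 0.0004 + 0.0225 + 0.0016 + 0.3721 + 0.0049 = 0.4136
Σp_2ᵢ² = 0.11² + 0.20² + 0.02² + 0.13² + 0.23² + 0.31² = 0.0121 + 0.0400 + 0.0004 + 0.0169 + 0.0529 + 0.0961 = 0.2184
O = 0.1863 / √(0.4136 × 0.2184) = 0.1863 / 0.30055 = 0.6199
O = 0.6199 > 0.5 → Yes.

Yes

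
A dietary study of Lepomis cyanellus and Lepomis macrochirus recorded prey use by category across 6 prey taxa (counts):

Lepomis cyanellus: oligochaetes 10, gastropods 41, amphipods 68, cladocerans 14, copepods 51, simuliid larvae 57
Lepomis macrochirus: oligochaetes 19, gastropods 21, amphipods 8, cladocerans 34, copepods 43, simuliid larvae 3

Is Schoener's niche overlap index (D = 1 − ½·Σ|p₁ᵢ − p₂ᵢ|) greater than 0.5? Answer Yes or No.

Yes

Proportions for Lepomis cyanellus (n=241): 10/241=0.0415, 41/241=0.1701, 68/241=0.2822, 14/241=0.0581, 51/241=0.2116, 57/241=0.2365
Proportions for Lepomis macrochirus (n=128): 19/128=0.1484, 21/128=0.1641, 8/128=0.0625, 34/128=0.2656, 43/128=0.3359, 3/128=0.0234
Σ|p₁ᵢ − p₂ᵢ| = 0.1069 + 0.0060 + 0.2197 + 0.2075 + 0.1243 + 0.2131 = 0.8775
D = 1 − ½ × 0.8775 = 1 − 0.43875 = 0.56125
D = 0.56125 > 0.5 → Yes.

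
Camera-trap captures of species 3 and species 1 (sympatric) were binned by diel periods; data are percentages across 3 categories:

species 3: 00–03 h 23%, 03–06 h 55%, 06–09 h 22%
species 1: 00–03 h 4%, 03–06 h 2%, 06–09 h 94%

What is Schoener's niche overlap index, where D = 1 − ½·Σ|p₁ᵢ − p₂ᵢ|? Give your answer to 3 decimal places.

0.280

Convert percentages to proportions (divide by 100).
Σ|p₁ᵢ − p₂ᵢ| = 0.19 + 0.53 + 0.72 = 1.44
D = 1 − ½ × 1.44 = 1 − 0.720 = 0.28000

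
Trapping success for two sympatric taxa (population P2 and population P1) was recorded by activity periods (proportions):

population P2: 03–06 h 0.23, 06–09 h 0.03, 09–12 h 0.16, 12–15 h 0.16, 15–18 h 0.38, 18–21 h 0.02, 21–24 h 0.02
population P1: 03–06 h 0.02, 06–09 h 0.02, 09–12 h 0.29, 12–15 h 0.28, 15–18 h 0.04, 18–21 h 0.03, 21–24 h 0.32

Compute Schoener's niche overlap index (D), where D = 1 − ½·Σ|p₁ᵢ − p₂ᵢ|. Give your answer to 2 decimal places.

0.44

Σ|p₁ᵢ − p₂ᵢ| = 0.21 + 0.01 + 0.13 + 0.12 + 0.34 + 0.01 + 0.30 = 1.12
D = 1 − ½ × 1.12 = 1 − 0.560 = 0.4400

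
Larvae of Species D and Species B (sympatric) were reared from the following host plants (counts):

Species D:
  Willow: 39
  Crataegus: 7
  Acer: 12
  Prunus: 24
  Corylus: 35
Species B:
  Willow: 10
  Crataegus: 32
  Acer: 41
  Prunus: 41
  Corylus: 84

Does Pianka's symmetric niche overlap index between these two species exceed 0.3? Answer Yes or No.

Yes

Proportions for Species D (n=117): 39/117=0.3333, 7/117=0.0598, 12/117=0.1026, 24/117=0.2051, 35/117=0.2991
Proportions for Species B (n=208): 10/208=0.0481, 32/208=0.1538, 41/208=0.1971, 41/208=0.1971, 84/208=0.4038
Σ p₁ᵢp₂ᵢ = 0.016032 + 0.009197 + 0.020222 + 0.040425 + 0.120777 = 0.206653
Σp_1ᵢ² = 0.3333² + 0.0598² + 0.1026² + 0.2051² + 0.2991² = 0.111089 + 0.003576 + 0.010527 + 0.042066 + 0.089461 = 0.256719
Σp_2ᵢ² = 0.0481² + 0.1538² + 0.1971² + 0.1971² + 0.4038² = 0.002314 + 0.023654 + 0.038848 + 0.038848 + 0.163054 = 0.266718
O = 0.206653 / √(0.256719 × 0.266718) = 0.206653 / 0.2616707 = 0.7897
O = 0.7897 > 0.3 → Yes.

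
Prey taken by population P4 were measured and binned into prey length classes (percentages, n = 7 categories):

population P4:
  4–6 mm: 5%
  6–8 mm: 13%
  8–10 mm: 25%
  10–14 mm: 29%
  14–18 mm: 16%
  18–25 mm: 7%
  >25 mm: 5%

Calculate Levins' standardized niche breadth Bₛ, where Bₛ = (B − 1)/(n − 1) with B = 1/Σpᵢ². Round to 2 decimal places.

0.67

Convert percentages to proportions (divide by 100).
Σpᵢ² = 0.05² + 0.13² + 0.25² + 0.29² + 0.16² + 0.07² + 0.05² = 0.0025 + 0.0169 + 0.0625 + 0.0841 + 0.0256 + 0.0049 + 0.0025 = 0.1990
B = 1 / 0.1990 = 5.0251
Bₛ = (B − 1)/(n − 1) = (5.0251 − 1)/(7 − 1) = 4.0251/6 = 0.6709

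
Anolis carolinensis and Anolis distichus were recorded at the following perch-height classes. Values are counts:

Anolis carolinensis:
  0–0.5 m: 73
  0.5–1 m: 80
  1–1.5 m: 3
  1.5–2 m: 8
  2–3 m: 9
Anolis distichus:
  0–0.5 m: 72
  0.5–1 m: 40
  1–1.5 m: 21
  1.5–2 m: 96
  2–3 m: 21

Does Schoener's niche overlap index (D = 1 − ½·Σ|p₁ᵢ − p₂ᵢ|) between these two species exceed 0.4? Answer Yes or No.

Yes

Proportions for Anolis carolinensis (n=173): 73/173=0.4220, 80/173=0.4624, 3/173=0.0173, 8/173=0.0462, 9/173=0.0520
Proportions for Anolis distichus (n=250): 72/250=0.2880, 40/250=0.1600, 21/250=0.0840, 96/250=0.3840, 21/250=0.0840
Σ|p₁ᵢ − p₂ᵢ| = 0.1340 + 0.3024 + 0.0667 + 0.3378 + 0.0320 = 0.8729
D = 1 − ½ × 0.8729 = 1 − 0.43645 = 0.56355
D = 0.56355 > 0.4 → Yes.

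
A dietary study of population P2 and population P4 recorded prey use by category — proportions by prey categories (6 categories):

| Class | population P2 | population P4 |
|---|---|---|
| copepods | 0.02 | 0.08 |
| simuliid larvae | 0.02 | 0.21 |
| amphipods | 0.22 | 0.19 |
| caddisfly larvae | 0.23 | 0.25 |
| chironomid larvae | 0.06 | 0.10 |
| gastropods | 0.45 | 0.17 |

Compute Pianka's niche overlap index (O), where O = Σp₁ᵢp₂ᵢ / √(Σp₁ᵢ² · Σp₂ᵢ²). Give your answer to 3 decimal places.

Σ p₁ᵢp₂ᵢ = 0.0016 + 0.0042 + 0.0418 + 0.0575 + 0.0060 + 0.0765 = 0.1876
Σp_1ᵢ² = 0.02² + 0.02² + 0.22² + 0.23² + 0.06² + 0.45² = 0.0004 + 0.0004 + 0.0484 + 0.0529 + 0.0036 + 0.2025 = 0.3082
Σp_2ᵢ² = 0.08² + 0.21² + 0.19² + 0.25² + 0.10² + 0.17² = 0.0064 + 0.0441 + 0.0361 + 0.0625 + 0.0100 + 0.0289 = 0.1880
O = 0.1876 / √(0.3082 × 0.1880) = 0.1876 / 0.240711 = 0.77936

0.779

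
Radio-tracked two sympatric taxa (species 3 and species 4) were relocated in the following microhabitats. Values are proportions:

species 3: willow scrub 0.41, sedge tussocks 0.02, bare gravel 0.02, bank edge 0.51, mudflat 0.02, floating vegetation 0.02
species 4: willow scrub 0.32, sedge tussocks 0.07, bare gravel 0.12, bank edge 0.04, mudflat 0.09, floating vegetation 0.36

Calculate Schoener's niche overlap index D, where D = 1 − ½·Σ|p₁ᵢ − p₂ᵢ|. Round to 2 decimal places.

0.44

Σ|p₁ᵢ − p₂ᵢ| = 0.09 + 0.05 + 0.10 + 0.47 + 0.07 + 0.34 = 1.12
D = 1 − ½ × 1.12 = 1 − 0.560 = 0.4400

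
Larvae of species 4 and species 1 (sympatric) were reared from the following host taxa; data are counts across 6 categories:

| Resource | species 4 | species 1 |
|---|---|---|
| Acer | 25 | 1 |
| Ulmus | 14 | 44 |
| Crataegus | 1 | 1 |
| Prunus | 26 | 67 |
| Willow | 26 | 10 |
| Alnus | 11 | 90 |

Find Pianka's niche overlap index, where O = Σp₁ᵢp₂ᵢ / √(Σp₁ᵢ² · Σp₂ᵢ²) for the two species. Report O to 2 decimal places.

0.63

Proportions for species 4 (n=103): 25/103=0.2427, 14/103=0.1359, 1/103=0.0097, 26/103=0.2524, 26/103=0.2524, 11/103=0.1068
Proportions for species 1 (n=213): 1/213=0.0047, 44/213=0.2066, 1/213=0.0047, 67/213=0.3146, 10/213=0.0469, 90/213=0.4225
Σ p₁ᵢp₂ᵢ = 0.001141 + 0.028077 + 0.000046 + 0.079405 + 0.011838 + 0.045123 = 0.165630
Σp_1ᵢ² = 0.2427² + 0.1359² + 0.0097² + 0.2524² + 0.2524² + 0.1068² = 0.058903 + 0.018469 + 0.000094 + 0.063706 + 0.063706 + 0.011406 = 0.216284
Σp_2ᵢ² = 0.0047² + 0.2066² + 0.0047² + 0.3146² + 0.0469² + 0.4225² = 0.000022 + 0.042684 + 0.000022 + 0.098973 + 0.002200 + 0.178506 = 0.322407
O = 0.165630 / √(0.216284 × 0.322407) = 0.165630 / 0.2640672 = 0.6272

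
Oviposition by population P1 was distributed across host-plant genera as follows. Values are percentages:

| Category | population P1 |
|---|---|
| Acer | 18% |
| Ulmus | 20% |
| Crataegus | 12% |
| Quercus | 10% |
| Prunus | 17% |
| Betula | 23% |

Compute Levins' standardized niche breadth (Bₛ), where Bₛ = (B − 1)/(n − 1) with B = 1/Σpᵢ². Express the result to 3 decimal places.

0.920

Convert percentages to proportions (divide by 100).
Σpᵢ² = 0.18² + 0.20² + 0.12² + 0.10² + 0.17² + 0.23² = 0.0324 + 0.0400 + 0.0144 + 0.0100 + 0.0289 + 0.0529 = 0.1786
B = 1 / 0.1786 = 5.59910
Bₛ = (B − 1)/(n − 1) = (5.59910 − 1)/(6 − 1) = 4.59910/5 = 0.91982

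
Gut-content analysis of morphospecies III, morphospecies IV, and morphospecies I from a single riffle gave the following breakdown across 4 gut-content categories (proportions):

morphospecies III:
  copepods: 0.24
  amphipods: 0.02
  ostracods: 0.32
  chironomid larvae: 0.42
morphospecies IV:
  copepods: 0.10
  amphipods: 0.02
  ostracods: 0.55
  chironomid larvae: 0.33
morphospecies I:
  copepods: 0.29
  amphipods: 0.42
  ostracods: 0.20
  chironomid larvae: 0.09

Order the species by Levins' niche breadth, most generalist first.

Σp_IIIᵢ² = 0.24² + 0.02² + 0.32² + 0.42² = 0.0576 + 0.0004 + 0.1024 + 0.1764 = 0.3368
B_III = 1 / 0.3368 = 2.9691
Σp_IVᵢ² = 0.10² + 0.02² + 0.55² + 0.33² = 0.0100 + 0.0004 + 0.3025 + 0.1089 = 0.4218
B_IV = 1 / 0.4218 = 2.3708
Σp_Iᵢ² = 0.29² + 0.42² + 0.20² + 0.09² = 0.0841 + 0.1764 + 0.0400 + 0.0081 = 0.3086
B_I = 1 / 0.3086 = 3.2404
Ranking by B (broadest → narrowest): morphospecies I (3.24) > morphospecies III (2.97) > morphospecies IV (2.37)

morphospecies I > morphospecies III > morphospecies IV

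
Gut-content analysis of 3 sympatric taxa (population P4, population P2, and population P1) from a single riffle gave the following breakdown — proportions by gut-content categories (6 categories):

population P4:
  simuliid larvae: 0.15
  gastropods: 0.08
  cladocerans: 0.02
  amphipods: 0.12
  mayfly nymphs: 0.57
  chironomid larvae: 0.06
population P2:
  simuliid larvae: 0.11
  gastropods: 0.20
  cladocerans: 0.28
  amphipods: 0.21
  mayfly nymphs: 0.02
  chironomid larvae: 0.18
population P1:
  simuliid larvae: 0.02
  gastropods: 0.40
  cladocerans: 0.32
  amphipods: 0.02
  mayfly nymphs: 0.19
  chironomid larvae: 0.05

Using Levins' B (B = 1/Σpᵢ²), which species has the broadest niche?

population P2

Σp_P4ᵢ² = 0.15² + 0.08² + 0.02² + 0.12² + 0.57² + 0.06² = 0.0225 + 0.0064 + 0.0004 + 0.0144 + 0.3249 + 0.0036 = 0.3722
B_P4 = 1 / 0.3722 = 2.6867
Σp_P2ᵢ² = 0.11² + 0.20² + 0.28² + 0.21² + 0.02² + 0.18² = 0.0121 + 0.0400 + 0.0784 + 0.0441 + 0.0004 + 0.0324 = 0.2074
B_P2 = 1 / 0.2074 = 4.8216
Σp_P1ᵢ² = 0.02² + 0.40² + 0.32² + 0.02² + 0.19² + 0.05² = 0.0004 + 0.1600 + 0.1024 + 0.0004 + 0.0361 + 0.0025 = 0.3018
B_P1 = 1 / 0.3018 = 3.3135
Highest B → broadest niche (most generalist): population P2 (B = 4.82).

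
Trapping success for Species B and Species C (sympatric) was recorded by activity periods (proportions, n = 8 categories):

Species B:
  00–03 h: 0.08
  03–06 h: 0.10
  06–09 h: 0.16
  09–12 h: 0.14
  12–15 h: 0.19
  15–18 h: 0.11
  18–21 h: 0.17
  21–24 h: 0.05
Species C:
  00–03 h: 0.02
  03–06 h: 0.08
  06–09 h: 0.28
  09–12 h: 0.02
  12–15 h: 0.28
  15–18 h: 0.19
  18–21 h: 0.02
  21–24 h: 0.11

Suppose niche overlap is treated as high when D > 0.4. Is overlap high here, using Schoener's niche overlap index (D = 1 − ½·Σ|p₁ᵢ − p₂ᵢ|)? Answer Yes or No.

Yes

Σ|p₁ᵢ − p₂ᵢ| = 0.06 + 0.02 + 0.12 + 0.12 + 0.09 + 0.08 + 0.15 + 0.06 = 0.70
D = 1 − ½ × 0.70 = 1 − 0.350 = 0.6500
D = 0.6500 > 0.4 → Yes.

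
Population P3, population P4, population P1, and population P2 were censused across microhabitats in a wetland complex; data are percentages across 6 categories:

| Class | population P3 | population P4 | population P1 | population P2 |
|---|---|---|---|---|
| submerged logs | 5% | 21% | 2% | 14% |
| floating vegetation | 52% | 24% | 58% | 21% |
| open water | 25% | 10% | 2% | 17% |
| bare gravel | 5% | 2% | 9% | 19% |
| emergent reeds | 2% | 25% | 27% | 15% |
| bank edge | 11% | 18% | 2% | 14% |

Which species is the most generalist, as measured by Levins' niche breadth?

Convert percentages to proportions (divide by 100).
Σp_P3ᵢ² = 0.05² + 0.52² + 0.25² + 0.05² + 0.02² + 0.11² = 0.0025 + 0.2704 + 0.0625 + 0.0025 + 0.0004 + 0.0121 = 0.3504
B_P3 = 1 / 0.3504 = 2.8539
Σp_P4ᵢ² = 0.21² + 0.24² + 0.10² + 0.02² + 0.25² + 0.18² = 0.0441 + 0.0576 + 0.0100 + 0.0004 + 0.0625 + 0.0324 = 0.2070
B_P4 = 1 / 0.2070 = 4.8309
Σp_P1ᵢ² = 0.02² + 0.58² + 0.02² + 0.09² + 0.27² + 0.02² = 0.0004 + 0.3364 + 0.0004 + 0.0081 + 0.0729 + 0.0004 = 0.4186
B_P1 = 1 / 0.4186 = 2.3889
Σp_P2ᵢ² = 0.14² + 0.21² + 0.17² + 0.19² + 0.15² + 0.14² = 0.0196 + 0.0441 + 0.0289 + 0.0361 + 0.0225 + 0.0196 = 0.1708
B_P2 = 1 / 0.1708 = 5.8548
Highest B → broadest niche (most generalist): population P2 (B = 5.85).

population P2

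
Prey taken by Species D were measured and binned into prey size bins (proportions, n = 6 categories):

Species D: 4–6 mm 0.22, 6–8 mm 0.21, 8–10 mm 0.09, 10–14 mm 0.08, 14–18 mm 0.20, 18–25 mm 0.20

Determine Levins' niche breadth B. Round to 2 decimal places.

5.35

Σpᵢ² = 0.22² + 0.21² + 0.09² + 0.08² + 0.20² + 0.20² = 0.0484 + 0.0441 + 0.0081 + 0.0064 + 0.0400 + 0.0400 = 0.1870
B = 1 / 0.1870 = 5.3476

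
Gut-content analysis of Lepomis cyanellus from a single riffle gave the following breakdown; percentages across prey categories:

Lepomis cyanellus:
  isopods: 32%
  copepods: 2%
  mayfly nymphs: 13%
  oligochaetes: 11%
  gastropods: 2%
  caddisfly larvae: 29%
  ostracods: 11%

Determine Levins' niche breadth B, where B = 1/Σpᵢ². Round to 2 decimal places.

Convert percentages to proportions (divide by 100).
Σpᵢ² = 0.32² + 0.02² + 0.13² + 0.11² + 0.02² + 0.29² + 0.11² = 0.1024 + 0.0004 + 0.0169 + 0.0121 + 0.0004 + 0.0841 + 0.0121 = 0.2284
B = 1 / 0.2284 = 4.3783

4.38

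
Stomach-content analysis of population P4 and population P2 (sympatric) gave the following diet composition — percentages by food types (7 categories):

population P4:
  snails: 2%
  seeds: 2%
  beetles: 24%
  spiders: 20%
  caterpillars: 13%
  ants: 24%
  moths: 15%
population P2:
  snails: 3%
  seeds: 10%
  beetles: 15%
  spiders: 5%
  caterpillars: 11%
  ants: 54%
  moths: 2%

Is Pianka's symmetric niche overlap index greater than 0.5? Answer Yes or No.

Convert percentages to proportions (divide by 100).
Σ p₁ᵢp₂ᵢ = 0.0006 + 0.0020 + 0.0360 + 0.0100 + 0.0143 + 0.1296 + 0.0030 = 0.1955
Σp_1ᵢ² = 0.02² + 0.02² + 0.24² + 0.20² + 0.13² + 0.24² + 0.15² = 0.0004 + 0.0004 + 0.0576 + 0.0400 + 0.0169 + 0.0576 + 0.0225 = 0.1954
Σp_2ᵢ² = 0.03² + 0.10² + 0.15² + 0.05² + 0.11² + 0.54² + 0.02² = 0.0009 + 0.0100 + 0.0225 + 0.0025 + 0.0121 + 0.2916 + 0.0004 = 0.3400
O = 0.1955 / √(0.1954 × 0.3400) = 0.1955 / 0.25775 = 0.7585
O = 0.7585 > 0.5 → Yes.

Yes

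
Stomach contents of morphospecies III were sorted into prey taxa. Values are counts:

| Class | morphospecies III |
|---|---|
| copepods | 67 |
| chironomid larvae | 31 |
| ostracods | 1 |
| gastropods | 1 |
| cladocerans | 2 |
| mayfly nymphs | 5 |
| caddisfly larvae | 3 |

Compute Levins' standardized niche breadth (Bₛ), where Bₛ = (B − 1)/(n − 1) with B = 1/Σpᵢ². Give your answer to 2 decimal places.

0.20

Proportions for morphospecies III (n=110): 67/110=0.6091, 31/110=0.2818, 1/110=0.0091, 1/110=0.0091, 2/110=0.0182, 5/110=0.0455, 3/110=0.0273
Σpᵢ² = 0.6091² + 0.2818² + 0.0091² + 0.0091² + 0.0182² + 0.0455² + 0.0273² = 0.371003 + 0.079411 + 0.000083 + 0.000083 + 0.000331 + 0.002070 + 0.000745 = 0.453726
B = 1 / 0.453726 = 2.2040
Bₛ = (B − 1)/(n − 1) = (2.2040 − 1)/(7 − 1) = 1.2040/6 = 0.2007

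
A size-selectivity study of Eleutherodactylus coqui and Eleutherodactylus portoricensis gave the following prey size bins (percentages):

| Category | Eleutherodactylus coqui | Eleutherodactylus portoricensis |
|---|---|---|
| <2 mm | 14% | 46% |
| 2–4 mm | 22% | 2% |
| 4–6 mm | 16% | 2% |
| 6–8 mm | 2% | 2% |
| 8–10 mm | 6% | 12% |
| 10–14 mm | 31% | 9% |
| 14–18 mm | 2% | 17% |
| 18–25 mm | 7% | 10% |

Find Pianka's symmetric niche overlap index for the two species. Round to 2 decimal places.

Convert percentages to proportions (divide by 100).
Σ p₁ᵢp₂ᵢ = 0.0644 + 0.0044 + 0.0032 + 0.0004 + 0.0072 + 0.0279 + 0.0034 + 0.0070 = 0.1179
Σp_1ᵢ² = 0.14² + 0.22² + 0.16² + 0.02² + 0.06² + 0.31² + 0.02² + 0.07² = 0.0196 + 0.0484 + 0.0256 + 0.0004 + 0.0036 + 0.0961 + 0.0004 + 0.0049 = 0.1990
Σp_2ᵢ² = 0.46² + 0.02² + 0.02² + 0.02² + 0.12² + 0.09² + 0.17² + 0.10² = 0.2116 + 0.0004 + 0.0004 + 0.0004 + 0.0144 + 0.0081 + 0.0289 + 0.0100 = 0.2742
O = 0.1179 / √(0.1990 × 0.2742) = 0.1179 / 0.23359 = 0.5047

0.50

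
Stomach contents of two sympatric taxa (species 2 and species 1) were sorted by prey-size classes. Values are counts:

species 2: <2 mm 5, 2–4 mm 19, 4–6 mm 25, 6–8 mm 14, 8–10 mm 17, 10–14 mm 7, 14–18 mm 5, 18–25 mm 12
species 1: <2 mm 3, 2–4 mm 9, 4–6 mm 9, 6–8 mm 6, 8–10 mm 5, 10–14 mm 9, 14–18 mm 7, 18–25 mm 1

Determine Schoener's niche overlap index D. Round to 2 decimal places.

Proportions for species 2 (n=104): 5/104=0.0481, 19/104=0.1827, 25/104=0.2404, 14/104=0.1346, 17/104=0.1635, 7/104=0.0673, 5/104=0.0481, 12/104=0.1154
Proportions for species 1 (n=49): 3/49=0.0612, 9/49=0.1837, 9/49=0.1837, 6/49=0.1224, 5/49=0.1020, 9/49=0.1837, 7/49=0.1429, 1/49=0.0204
Σ|p₁ᵢ − p₂ᵢ| = 0.0131 + 0.0010 + 0.0567 + 0.0122 + 0.0615 + 0.1164 + 0.0948 + 0.0950 = 0.4507
D = 1 − ½ × 0.4507 = 1 − 0.22535 = 0.77465

0.77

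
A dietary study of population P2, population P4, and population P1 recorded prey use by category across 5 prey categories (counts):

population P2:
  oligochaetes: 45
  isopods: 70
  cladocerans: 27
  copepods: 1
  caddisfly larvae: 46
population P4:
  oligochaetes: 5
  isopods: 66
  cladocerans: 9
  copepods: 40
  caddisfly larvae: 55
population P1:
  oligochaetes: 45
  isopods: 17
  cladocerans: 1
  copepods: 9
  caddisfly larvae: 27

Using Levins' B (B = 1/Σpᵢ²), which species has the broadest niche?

Proportions for population P2 (n=189): 45/189=0.2381, 70/189=0.3704, 27/189=0.1429, 1/189=0.0053, 46/189=0.2434
Proportions for population P4 (n=175): 5/175=0.0286, 66/175=0.3771, 9/175=0.0514, 40/175=0.2286, 55/175=0.3143
Proportions for population P1 (n=99): 45/99=0.4545, 17/99=0.1717, 1/99=0.0101, 9/99=0.0909, 27/99=0.2727
Σp_P2ᵢ² = 0.2381² + 0.3704² + 0.1429² + 0.0053² + 0.2434² = 0.056692 + 0.137196 + 0.020420 + 0.000028 + 0.059244 = 0.273580
B_P2 = 1 / 0.273580 = 3.6552
Σp_P4ᵢ² = 0.0286² + 0.3771² + 0.0514² + 0.2286² + 0.3143² = 0.000818 + 0.142204 + 0.002642 + 0.052258 + 0.098784 = 0.296706
B_P4 = 1 / 0.296706 = 3.3703
Σp_P1ᵢ² = 0.4545² + 0.1717² + 0.0101² + 0.0909² + 0.2727² = 0.206570 + 0.029481 + 0.000102 + 0.008263 + 0.074365 = 0.318781
B_P1 = 1 / 0.318781 = 3.1369
Highest B → broadest niche (most generalist): population P2 (B = 3.66).

population P2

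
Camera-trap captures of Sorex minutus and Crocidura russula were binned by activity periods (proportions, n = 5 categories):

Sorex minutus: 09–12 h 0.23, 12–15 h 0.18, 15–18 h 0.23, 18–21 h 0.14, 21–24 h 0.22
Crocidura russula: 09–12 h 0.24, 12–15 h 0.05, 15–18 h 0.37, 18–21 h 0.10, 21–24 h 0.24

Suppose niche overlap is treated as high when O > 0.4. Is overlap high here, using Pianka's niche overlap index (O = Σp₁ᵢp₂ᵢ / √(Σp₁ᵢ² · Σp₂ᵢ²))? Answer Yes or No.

Σ p₁ᵢp₂ᵢ = 0.0552 + 0.0090 + 0.0851 + 0.0140 + 0.0528 = 0.2161
Σp_1ᵢ² = 0.23² + 0.18² + 0.23² + 0.14² + 0.22² = 0.0529 + 0.0324 + 0.0529 + 0.0196 + 0.0484 = 0.2062
Σp_2ᵢ² = 0.24² + 0.05² + 0.37² + 0.10² + 0.24² = 0.0576 + 0.0025 + 0.1369 + 0.0100 + 0.0576 = 0.2646
O = 0.2161 / √(0.2062 × 0.2646) = 0.2161 / 0.23358 = 0.9252
O = 0.9252 > 0.4 → Yes.

Yes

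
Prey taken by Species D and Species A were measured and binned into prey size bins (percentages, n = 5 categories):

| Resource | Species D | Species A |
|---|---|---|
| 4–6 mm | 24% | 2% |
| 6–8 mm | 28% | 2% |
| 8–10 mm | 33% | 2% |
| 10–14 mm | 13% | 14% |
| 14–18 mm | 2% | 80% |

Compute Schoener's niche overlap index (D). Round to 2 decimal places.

0.21

Convert percentages to proportions (divide by 100).
Σ|p₁ᵢ − p₂ᵢ| = 0.22 + 0.26 + 0.31 + 0.01 + 0.78 = 1.58
D = 1 − ½ × 1.58 = 1 − 0.790 = 0.2100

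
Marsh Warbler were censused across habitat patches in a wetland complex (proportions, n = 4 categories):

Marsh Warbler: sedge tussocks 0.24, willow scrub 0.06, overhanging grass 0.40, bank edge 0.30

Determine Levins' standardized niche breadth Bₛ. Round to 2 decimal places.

0.74

Σpᵢ² = 0.24² + 0.06² + 0.40² + 0.30² = 0.0576 + 0.0036 + 0.1600 + 0.0900 = 0.3112
B = 1 / 0.3112 = 3.2134
Bₛ = (B − 1)/(n − 1) = (3.2134 − 1)/(4 − 1) = 2.2134/3 = 0.7378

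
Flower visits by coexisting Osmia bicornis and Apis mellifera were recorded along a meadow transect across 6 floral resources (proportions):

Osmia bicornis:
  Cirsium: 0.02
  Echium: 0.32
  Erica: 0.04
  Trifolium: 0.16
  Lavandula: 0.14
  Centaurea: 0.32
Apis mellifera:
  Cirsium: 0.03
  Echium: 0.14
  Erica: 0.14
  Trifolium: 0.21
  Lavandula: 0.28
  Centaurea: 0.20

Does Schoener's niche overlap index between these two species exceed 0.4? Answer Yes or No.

Yes

Σ|p₁ᵢ − p₂ᵢ| = 0.01 + 0.18 + 0.10 + 0.05 + 0.14 + 0.12 = 0.60
D = 1 − ½ × 0.60 = 1 − 0.300 = 0.7000
D = 0.7000 > 0.4 → Yes.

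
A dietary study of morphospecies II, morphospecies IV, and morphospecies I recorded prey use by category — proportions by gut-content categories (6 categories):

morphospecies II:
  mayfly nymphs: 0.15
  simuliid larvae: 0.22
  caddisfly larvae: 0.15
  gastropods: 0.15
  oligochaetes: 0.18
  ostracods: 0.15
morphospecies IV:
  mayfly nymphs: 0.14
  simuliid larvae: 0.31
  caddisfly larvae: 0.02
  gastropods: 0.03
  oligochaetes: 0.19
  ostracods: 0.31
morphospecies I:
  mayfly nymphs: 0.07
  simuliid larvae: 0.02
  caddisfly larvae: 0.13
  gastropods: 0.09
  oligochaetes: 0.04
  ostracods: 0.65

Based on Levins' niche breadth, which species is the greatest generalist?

morphospecies II

Σp_IIᵢ² = 0.15² + 0.22² + 0.15² + 0.15² + 0.18² + 0.15² = 0.0225 + 0.0484 + 0.0225 + 0.0225 + 0.0324 + 0.0225 = 0.1708
B_II = 1 / 0.1708 = 5.8548
Σp_IVᵢ² = 0.14² + 0.31² + 0.02² + 0.03² + 0.19² + 0.31² = 0.0196 + 0.0961 + 0.0004 + 0.0009 + 0.0361 + 0.0961 = 0.2492
B_IV = 1 / 0.2492 = 4.0128
Σp_Iᵢ² = 0.07² + 0.02² + 0.13² + 0.09² + 0.04² + 0.65² = 0.0049 + 0.0004 + 0.0169 + 0.0081 + 0.0016 + 0.4225 = 0.4544
B_I = 1 / 0.4544 = 2.2007
Highest B → broadest niche (most generalist): morphospecies II (B = 5.85).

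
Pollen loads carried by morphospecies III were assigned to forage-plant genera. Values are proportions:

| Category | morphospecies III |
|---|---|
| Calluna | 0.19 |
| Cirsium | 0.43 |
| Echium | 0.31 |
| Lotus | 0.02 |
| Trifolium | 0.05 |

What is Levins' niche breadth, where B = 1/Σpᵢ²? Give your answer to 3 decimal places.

Σpᵢ² = 0.19² + 0.43² + 0.31² + 0.02² + 0.05² = 0.0361 + 0.1849 + 0.0961 + 0.0004 + 0.0025 = 0.3200
B = 1 / 0.3200 = 3.12500

3.125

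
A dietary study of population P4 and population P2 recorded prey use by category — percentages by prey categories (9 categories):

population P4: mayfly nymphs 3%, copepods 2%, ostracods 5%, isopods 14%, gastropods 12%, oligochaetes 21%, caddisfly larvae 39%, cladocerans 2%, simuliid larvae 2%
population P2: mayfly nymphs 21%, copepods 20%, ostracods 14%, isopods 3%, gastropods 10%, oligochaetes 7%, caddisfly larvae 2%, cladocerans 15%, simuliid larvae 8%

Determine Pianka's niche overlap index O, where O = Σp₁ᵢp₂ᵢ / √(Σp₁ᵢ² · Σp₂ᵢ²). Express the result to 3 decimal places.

Convert percentages to proportions (divide by 100).
Σ p₁ᵢp₂ᵢ = 0.0063 + 0.0040 + 0.0070 + 0.0042 + 0.0120 + 0.0147 + 0.0078 + 0.0030 + 0.0016 = 0.0606
Σp_1ᵢ² = 0.03² + 0.02² + 0.05² + 0.14² + 0.12² + 0.21² + 0.39² + 0.02² + 0.02² = 0.0009 + 0.0004 + 0.0025 + 0.0196 + 0.0144 + 0.0441 + 0.1521 + 0.0004 + 0.0004 = 0.2348
Σp_2ᵢ² = 0.21² + 0.20² + 0.14² + 0.03² + 0.10² + 0.07² + 0.02² + 0.15² + 0.08² = 0.0441 + 0.0400 + 0.0196 + 0.0009 + 0.0100 + 0.0049 + 0.0004 + 0.0225 + 0.0064 = 0.1488
O = 0.0606 / √(0.2348 × 0.1488) = 0.0606 / 0.186918 = 0.32421

0.324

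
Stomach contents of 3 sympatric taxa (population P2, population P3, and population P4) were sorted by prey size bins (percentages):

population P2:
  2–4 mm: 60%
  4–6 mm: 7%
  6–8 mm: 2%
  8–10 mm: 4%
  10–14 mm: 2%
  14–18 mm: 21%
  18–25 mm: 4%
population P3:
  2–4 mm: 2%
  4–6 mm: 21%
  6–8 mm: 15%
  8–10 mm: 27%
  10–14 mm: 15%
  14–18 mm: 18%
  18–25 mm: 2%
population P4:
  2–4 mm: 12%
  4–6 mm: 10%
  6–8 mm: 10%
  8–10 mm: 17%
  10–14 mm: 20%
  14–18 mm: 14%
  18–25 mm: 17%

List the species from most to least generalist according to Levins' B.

population P4 > population P3 > population P2

Convert percentages to proportions (divide by 100).
Σp_P2ᵢ² = 0.60² + 0.07² + 0.02² + 0.04² + 0.02² + 0.21² + 0.04² = 0.3600 + 0.0049 + 0.0004 + 0.0016 + 0.0004 + 0.0441 + 0.0016 = 0.4130
B_P2 = 1 / 0.4130 = 2.4213
Σp_P3ᵢ² = 0.02² + 0.21² + 0.15² + 0.27² + 0.15² + 0.18² + 0.02² = 0.0004 + 0.0441 + 0.0225 + 0.0729 + 0.0225 + 0.0324 + 0.0004 = 0.1952
B_P3 = 1 / 0.1952 = 5.1230
Σp_P4ᵢ² = 0.12² + 0.10² + 0.10² + 0.17² + 0.20² + 0.14² + 0.17² = 0.0144 + 0.0100 + 0.0100 + 0.0289 + 0.0400 + 0.0196 + 0.0289 = 0.1518
B_P4 = 1 / 0.1518 = 6.5876
Ranking by B (broadest → narrowest): population P4 (6.59) > population P3 (5.12) > population P2 (2.42)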